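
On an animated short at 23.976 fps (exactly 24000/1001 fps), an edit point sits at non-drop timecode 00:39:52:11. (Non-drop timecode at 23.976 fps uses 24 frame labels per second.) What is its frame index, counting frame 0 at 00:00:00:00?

57419

Total seconds to the label: (0 × 3600 + 39 × 60 + 52) = 2392.
Frame index = 2392 × 24 + 11 = 57419.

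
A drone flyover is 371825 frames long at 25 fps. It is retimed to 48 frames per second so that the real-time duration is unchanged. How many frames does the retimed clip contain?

Target frames = source frames × (target rate / source rate) = 371825 × (48)/(25) = 371825 × 48/25 = 713904.

713904 frames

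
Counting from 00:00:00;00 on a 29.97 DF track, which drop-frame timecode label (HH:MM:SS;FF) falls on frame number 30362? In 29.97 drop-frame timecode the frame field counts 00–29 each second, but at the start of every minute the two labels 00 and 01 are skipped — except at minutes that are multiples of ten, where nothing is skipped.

00:16:53;02

Each 10-minute DF block holds 10 × 60 × 30 − 9 × 2 = 17982 frames. 30362 ÷ 17982 → 1 full block, remainder 12380.
Within the partial block the first minute is 1800 frames and each further minute 1798, so 6 further minute boundaries passed. Total skipped labels = 18 × 1 + 2 × 6 = 30.
Non-drop label index = 30362 + 30 = 30392; at 30 labels/s that is 00:16:53:02, i.e. DF 00:16:53;02.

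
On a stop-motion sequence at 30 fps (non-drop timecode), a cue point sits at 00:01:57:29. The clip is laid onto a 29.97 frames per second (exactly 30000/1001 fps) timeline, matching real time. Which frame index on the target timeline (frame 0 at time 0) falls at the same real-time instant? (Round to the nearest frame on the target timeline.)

Source frame index: (0×3600 + 1×60 + 57) × 30 + 29 = 3539.
Real time: 3539 / (30) = 3539/30 s.
Target frame: (3539/30) × (30000/1001) = 3539000/1001 ≈ 3535.465 → 3535.

frame 3535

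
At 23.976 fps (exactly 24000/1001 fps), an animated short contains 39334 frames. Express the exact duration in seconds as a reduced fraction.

19686667/12000 seconds

Running time = 39334 ÷ (24000/1001) = 39334 × 1001/24000 = 19686667/12000 s.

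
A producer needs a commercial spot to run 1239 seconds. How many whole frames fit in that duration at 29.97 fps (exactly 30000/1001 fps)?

37132 frames

Frames = 1239 × 30000/1001 = 5310000/143 ≈ 37132.8671.
Complete frames: 37132.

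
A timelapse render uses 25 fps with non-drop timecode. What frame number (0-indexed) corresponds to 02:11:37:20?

frame 197445

Total seconds to the label: (2 × 3600 + 11 × 60 + 37) = 7897.
Frame index = 7897 × 25 + 20 = 197445.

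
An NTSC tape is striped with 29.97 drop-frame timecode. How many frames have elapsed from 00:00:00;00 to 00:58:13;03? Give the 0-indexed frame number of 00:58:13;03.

As if non-drop at 30 labels/s: (0 × 3600 + 58 × 60 + 13) × 30 + 3 = 104793.
Minute boundaries passed: 58; those not divisible by 10: 58 − 5 = 53; dropped labels = 2 × 53 = 106.
Actual frame index = 104793 − 106 = 104687.

104687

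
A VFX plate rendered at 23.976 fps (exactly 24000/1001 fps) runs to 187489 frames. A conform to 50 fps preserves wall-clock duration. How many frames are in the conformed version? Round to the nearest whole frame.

390993 frames

Frames at target rate = 187489 × (50) / (24000/1001) = 187676489/480 ≈ 390992.685.
Nearest whole frame: 390993.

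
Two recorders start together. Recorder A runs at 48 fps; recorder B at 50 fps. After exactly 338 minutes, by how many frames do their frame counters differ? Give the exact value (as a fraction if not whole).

40560 frames

338 min = 20280 s.
A emits 48 × 20280 = 973440 frames; B emits 50 × 20280 = 1014000.
Difference = 40560 frames; B is ahead of A.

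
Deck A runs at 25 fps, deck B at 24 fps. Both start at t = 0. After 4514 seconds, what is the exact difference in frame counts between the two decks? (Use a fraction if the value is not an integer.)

4514 frames

A emits 25 × 4514 = 112850 frames; B emits 24 × 4514 = 108336.
Difference = 4514 frames; B is behind A.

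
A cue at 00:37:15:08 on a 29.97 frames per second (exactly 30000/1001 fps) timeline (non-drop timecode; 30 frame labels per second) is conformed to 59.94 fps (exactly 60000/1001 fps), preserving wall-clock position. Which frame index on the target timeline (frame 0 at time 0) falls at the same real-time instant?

Source frame index: (0×3600 + 37×60 + 15) × 30 + 8 = 67058.
Real time: 67058 / (30000/1001) = 33562529/15000 s.
Target frame: (33562529/15000) × (60000/1001) = 134116.

frame 134116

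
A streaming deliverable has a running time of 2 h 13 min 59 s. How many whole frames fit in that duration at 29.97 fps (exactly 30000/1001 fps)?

2 h 13 min 59 s = 8039 s.
Frames = 8039 × 30000/1001 = 241170000/1001 ≈ 240929.0709.
Complete frames: 240929.

240929 frames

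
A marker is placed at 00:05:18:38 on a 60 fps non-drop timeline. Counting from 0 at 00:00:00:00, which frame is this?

Total seconds to the label: (0 × 3600 + 5 × 60 + 18) = 318.
Frame index = 318 × 60 + 38 = 19118.

frame 19118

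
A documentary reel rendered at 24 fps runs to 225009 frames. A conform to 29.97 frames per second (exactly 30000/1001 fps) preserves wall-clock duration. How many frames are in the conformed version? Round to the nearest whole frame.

280980 frames

Frames at target rate = 225009 × (30000/1001) / (24) = 281261250/1001 ≈ 280980.270.
Nearest whole frame: 280980.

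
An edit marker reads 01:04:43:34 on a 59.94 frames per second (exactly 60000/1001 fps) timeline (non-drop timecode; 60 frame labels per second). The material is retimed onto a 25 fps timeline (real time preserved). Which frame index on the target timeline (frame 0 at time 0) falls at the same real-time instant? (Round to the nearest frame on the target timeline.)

frame 97186

Source frame index: (1×3600 + 4×60 + 43) × 60 + 34 = 233014.
Real time: 233014 / (60000/1001) = 116623507/30000 s.
Target frame: (116623507/30000) × (25) = 116623507/1200 ≈ 97186.256 → 97186.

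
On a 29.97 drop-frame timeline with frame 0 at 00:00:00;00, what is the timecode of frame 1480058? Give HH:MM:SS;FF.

Each 10-minute DF block holds 10 × 60 × 30 − 9 × 2 = 17982 frames. 1480058 ÷ 17982 → 82 full blocks, remainder 5534.
Within the partial block the first minute is 1800 frames and each further minute 1798, so 3 further minute boundaries passed. Total skipped labels = 18 × 82 + 2 × 3 = 1482.
Non-drop label index = 1480058 + 1482 = 1481540; at 30 labels/s that is 13:43:04:20, i.e. DF 13:43:04;20.

13:43:04;20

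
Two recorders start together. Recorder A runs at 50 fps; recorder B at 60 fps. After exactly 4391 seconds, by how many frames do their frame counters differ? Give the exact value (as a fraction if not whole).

43910 frames

A emits 50 × 4391 = 219550 frames; B emits 60 × 4391 = 263460.
Difference = 43910 frames; B is ahead of A.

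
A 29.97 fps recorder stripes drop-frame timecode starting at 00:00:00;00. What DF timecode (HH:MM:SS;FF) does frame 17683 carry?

Ten DF minutes hold 17982 frames, so frame 17683 lies in block 0 (frames 0–17981) with 17683 frames into that block.
The block's first minute is 1800 frames and the rest 1798 each; 17683 frames reaches minute 9, so 0 × 18 + 9 × 2 = 18 labels have been skipped so far.
Adding those back, label number 17683 + 18 = 17701 at 30 labels/s is 590 s + 1 f = 0 h 9 min 50 s frame 1, i.e. 00:09:50;01.

00:09:50;01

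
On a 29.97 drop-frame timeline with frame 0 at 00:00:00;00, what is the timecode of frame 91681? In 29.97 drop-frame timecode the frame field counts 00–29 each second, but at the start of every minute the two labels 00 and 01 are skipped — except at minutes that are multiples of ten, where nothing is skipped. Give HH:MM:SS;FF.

Each 10-minute DF block holds 10 × 60 × 30 − 9 × 2 = 17982 frames. 91681 ÷ 17982 → 5 full blocks, remainder 1771.
Within the partial block the first minute is 1800 frames and each further minute 1798, so 0 further minute boundaries passed. Total skipped labels = 18 × 5 + 2 × 0 = 90.
Non-drop label index = 91681 + 90 = 91771; at 30 labels/s that is 00:50:59:01, i.e. DF 00:50:59;01.

00:50:59;01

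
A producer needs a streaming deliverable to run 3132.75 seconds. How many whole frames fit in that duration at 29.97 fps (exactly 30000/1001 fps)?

93888 frames

Frames = 3132.75 × 30000/1001 = 93982500/1001 ≈ 93888.6114.
Complete frames: 93888.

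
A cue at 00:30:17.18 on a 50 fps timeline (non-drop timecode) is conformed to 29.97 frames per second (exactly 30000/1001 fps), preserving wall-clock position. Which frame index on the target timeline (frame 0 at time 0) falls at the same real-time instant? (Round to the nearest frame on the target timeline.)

Source frame index: (0×3600 + 30×60 + 17) × 50 + 18 = 90868.
Real time: 90868 / (50) = 45434/25 s.
Target frame: (45434/25) × (30000/1001) = 54520800/1001 ≈ 54466.334 → 54466.

frame 54466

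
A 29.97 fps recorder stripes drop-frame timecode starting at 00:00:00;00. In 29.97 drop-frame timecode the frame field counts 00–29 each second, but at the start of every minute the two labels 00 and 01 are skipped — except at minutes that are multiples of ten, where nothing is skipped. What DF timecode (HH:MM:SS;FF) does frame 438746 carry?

Each 10-minute DF block holds 10 × 60 × 30 − 9 × 2 = 17982 frames. 438746 ÷ 17982 → 24 full blocks, remainder 7178.
Within the partial block the first minute is 1800 frames and each further minute 1798, so 3 further minute boundaries passed. Total skipped labels = 18 × 24 + 2 × 3 = 438.
Non-drop label index = 438746 + 438 = 439184; at 30 labels/s that is 04:03:59:14, i.e. DF 04:03:59;14.

04:03:59;14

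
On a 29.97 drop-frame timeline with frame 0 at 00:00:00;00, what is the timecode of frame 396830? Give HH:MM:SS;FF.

03:40:40;26

Each 10-minute DF block holds 10 × 60 × 30 − 9 × 2 = 17982 frames. 396830 ÷ 17982 → 22 full blocks, remainder 1226.
Within the partial block the first minute is 1800 frames and each further minute 1798, so 0 further minute boundaries passed. Total skipped labels = 18 × 22 + 2 × 0 = 396.
Non-drop label index = 396830 + 396 = 397226; at 30 labels/s that is 03:40:40:26, i.e. DF 03:40:40;26.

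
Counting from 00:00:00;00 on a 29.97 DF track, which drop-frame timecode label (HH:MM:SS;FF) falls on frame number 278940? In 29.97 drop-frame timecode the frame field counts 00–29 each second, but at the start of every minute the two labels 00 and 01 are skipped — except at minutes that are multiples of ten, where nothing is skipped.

Ten DF minutes hold 17982 frames, so frame 278940 lies in block 15 (frames 269730–287711) with 9210 frames into that block.
The block's first minute is 1800 frames and the rest 1798 each; 9210 frames reaches minute 5, so 15 × 18 + 5 × 2 = 280 labels have been skipped so far.
Adding those back, label number 278940 + 280 = 279220 at 30 labels/s is 9307 s + 10 f = 2 h 35 min 7 s frame 10, i.e. 02:35:07;10.

02:35:07;10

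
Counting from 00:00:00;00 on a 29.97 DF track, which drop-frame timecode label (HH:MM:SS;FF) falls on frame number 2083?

00:01:09;15

Ten DF minutes hold 17982 frames, so frame 2083 lies in block 0 (frames 0–17981) with 2083 frames into that block.
The block's first minute is 1800 frames and the rest 1798 each; 2083 frames reaches minute 1, so 0 × 18 + 1 × 2 = 2 labels have been skipped so far.
Adding those back, label number 2083 + 2 = 2085 at 30 labels/s is 69 s + 15 f = 0 h 1 min 9 s frame 15, i.e. 00:01:09;15.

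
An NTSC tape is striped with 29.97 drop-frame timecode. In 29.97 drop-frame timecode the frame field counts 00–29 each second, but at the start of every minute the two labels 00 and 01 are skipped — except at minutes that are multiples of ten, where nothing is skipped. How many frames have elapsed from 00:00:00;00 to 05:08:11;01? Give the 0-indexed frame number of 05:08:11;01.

554175

Complete 10-minute blocks: 30, each 17982 frames → 539460.
Remaining 8 whole minutes in the current block: 1800 + 7 × 1798 = 14386 frames.
Within the current minute: 11 × 30 + 1 − 2 = 329 (labels ;00/;01 skipped at this minute). Total = 539460 + 14386 + 329 = 554175.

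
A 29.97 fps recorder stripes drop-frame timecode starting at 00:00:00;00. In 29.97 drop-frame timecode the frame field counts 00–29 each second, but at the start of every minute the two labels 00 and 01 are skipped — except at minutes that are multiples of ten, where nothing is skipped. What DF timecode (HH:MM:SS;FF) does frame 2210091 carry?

Ten DF minutes hold 17982 frames, so frame 2210091 lies in block 122 (frames 2193804–2211785) with 16287 frames into that block.
The block's first minute is 1800 frames and the rest 1798 each; 16287 frames reaches minute 9, so 122 × 18 + 9 × 2 = 2214 labels have been skipped so far.
Adding those back, label number 2210091 + 2214 = 2212305 at 30 labels/s is 73743 s + 15 f = 20 h 29 min 3 s frame 15, i.e. 20:29:03;15.

20:29:03;15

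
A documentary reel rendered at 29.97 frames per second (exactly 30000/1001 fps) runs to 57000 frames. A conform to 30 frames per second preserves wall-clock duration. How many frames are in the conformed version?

57057 frames

Target frames = source frames × (target rate / source rate) = 57000 × (30)/(30000/1001) = 57000 × 1001/1000 = 57057.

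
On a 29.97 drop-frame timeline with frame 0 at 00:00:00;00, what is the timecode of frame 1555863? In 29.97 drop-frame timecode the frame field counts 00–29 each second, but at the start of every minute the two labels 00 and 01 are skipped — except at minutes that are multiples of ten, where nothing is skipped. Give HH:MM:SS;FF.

Ten DF minutes hold 17982 frames, so frame 1555863 lies in block 86 (frames 1546452–1564433) with 9411 frames into that block.
The block's first minute is 1800 frames and the rest 1798 each; 9411 frames reaches minute 5, so 86 × 18 + 5 × 2 = 1558 labels have been skipped so far.
Adding those back, label number 1555863 + 1558 = 1557421 at 30 labels/s is 51914 s + 1 f = 14 h 25 min 14 s frame 1, i.e. 14:25:14;01.

14:25:14;01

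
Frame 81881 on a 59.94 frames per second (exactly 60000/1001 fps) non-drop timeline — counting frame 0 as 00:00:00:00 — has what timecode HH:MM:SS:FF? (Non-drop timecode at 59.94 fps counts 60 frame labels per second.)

81881 ÷ 60 = 1364 full seconds, remainder 41 frames.
1364 s = 0 h 22 min 44 s.
Timecode: 00:22:44:41.

00:22:44:41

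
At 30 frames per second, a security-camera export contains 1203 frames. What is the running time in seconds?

Running time = 1203 / (30) = 40.1 s.

40.1 seconds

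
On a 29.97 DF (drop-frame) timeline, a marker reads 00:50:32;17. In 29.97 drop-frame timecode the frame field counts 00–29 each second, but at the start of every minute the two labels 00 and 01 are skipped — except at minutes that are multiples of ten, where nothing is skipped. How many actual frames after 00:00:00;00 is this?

90887

As if non-drop at 30 labels/s: (0 × 3600 + 50 × 60 + 32) × 30 + 17 = 90977.
Minute boundaries passed: 50; those not divisible by 10: 50 − 5 = 45; dropped labels = 2 × 45 = 90.
Actual frame index = 90977 − 90 = 90887.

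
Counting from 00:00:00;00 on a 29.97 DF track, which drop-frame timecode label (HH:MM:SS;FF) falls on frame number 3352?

Ten DF minutes hold 17982 frames, so frame 3352 lies in block 0 (frames 0–17981) with 3352 frames into that block.
The block's first minute is 1800 frames and the rest 1798 each; 3352 frames reaches minute 1, so 0 × 18 + 1 × 2 = 2 labels have been skipped so far.
Adding those back, label number 3352 + 2 = 3354 at 30 labels/s is 111 s + 24 f = 0 h 1 min 51 s frame 24, i.e. 00:01:51;24.

00:01:51;24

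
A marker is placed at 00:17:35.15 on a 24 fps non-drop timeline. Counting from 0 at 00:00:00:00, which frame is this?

Total seconds to the label: (0 × 3600 + 17 × 60 + 35) = 1055.
Frame index = 1055 × 24 + 15 = 25335.

25335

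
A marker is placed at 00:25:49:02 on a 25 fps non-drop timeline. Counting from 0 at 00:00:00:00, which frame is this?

38727

Total seconds to the label: (0 × 3600 + 25 × 60 + 49) = 1549.
Frame index = 1549 × 25 + 2 = 38727.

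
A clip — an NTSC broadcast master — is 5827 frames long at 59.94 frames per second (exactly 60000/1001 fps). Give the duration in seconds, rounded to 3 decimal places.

97.214 seconds

Running time = 5827 × 1001/60000 = 5832827/60000 s ≈ 97.214 s.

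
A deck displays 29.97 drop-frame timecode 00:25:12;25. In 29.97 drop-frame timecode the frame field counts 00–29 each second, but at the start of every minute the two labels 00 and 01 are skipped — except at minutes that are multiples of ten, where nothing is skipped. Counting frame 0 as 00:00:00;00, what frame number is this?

45339

Complete 10-minute blocks: 2, each 17982 frames → 35964.
Remaining 5 whole minutes in the current block: 1800 + 4 × 1798 = 8992 frames.
Within the current minute: 12 × 30 + 25 − 2 = 383 (labels ;00/;01 skipped at this minute). Total = 35964 + 8992 + 383 = 45339.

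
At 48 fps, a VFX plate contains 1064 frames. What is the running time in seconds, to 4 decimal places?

22.1667 seconds

Running time = 1064 × 1/48 = 133/6 s ≈ 22.1667 s.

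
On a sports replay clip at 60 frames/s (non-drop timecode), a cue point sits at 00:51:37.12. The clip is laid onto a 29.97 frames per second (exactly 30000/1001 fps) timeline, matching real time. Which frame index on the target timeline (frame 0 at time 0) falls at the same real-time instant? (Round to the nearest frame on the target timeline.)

Source frame index: (0×3600 + 51×60 + 37) × 60 + 12 = 185832.
Real time: 185832 / (60) = 15486/5 s.
Target frame: (15486/5) × (30000/1001) = 92916000/1001 ≈ 92823.177 → 92823.

frame 92823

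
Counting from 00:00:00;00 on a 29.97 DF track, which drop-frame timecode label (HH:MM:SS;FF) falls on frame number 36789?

00:20:27;15

Ten DF minutes hold 17982 frames, so frame 36789 lies in block 2 (frames 35964–53945) with 825 frames into that block.
The block's first minute is 1800 frames and the rest 1798 each; 825 frames reaches minute 0, so 2 × 18 + 0 × 2 = 36 labels have been skipped so far.
Adding those back, label number 36789 + 36 = 36825 at 30 labels/s is 1227 s + 15 f = 0 h 20 min 27 s frame 15, i.e. 00:20:27;15.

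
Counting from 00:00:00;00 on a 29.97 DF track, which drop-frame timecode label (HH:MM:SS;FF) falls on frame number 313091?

02:54:06;25

Ten DF minutes hold 17982 frames, so frame 313091 lies in block 17 (frames 305694–323675) with 7397 frames into that block.
The block's first minute is 1800 frames and the rest 1798 each; 7397 frames reaches minute 4, so 17 × 18 + 4 × 2 = 314 labels have been skipped so far.
Adding those back, label number 313091 + 314 = 313405 at 30 labels/s is 10446 s + 25 f = 2 h 54 min 6 s frame 25, i.e. 02:54:06;25.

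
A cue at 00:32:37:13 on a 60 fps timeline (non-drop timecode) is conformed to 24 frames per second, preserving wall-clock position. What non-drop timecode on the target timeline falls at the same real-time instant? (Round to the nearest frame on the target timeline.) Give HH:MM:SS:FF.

00:32:37:05

Source frame index: (0×3600 + 32×60 + 37) × 60 + 13 = 117433.
Real time: 117433 / (60) = 117433/60 s.
Target frame: (117433/60) × (24) = 234866/5 ≈ 46973.200 → 46973.
At 24 labels/s: frame 46973 → 00:32:37:05.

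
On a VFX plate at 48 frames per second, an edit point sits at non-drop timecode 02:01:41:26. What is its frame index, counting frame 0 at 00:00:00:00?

350474

Total seconds to the label: (2 × 3600 + 1 × 60 + 41) = 7301.
Frame index = 7301 × 48 + 26 = 350474.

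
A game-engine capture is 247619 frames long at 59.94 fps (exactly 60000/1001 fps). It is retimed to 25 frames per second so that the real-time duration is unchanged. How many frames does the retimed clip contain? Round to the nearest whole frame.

103278 frames

Frames at target rate = 247619 × (25) / (60000/1001) = 247866619/2400 ≈ 103277.758.
Nearest whole frame: 103278.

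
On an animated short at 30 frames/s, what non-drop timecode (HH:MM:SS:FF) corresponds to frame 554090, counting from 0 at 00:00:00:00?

554090 ÷ 30 = 18469 full seconds, remainder 20 frames.
18469 s = 5 h 7 min 49 s.
Timecode: 05:07:49:20.

05:07:49:20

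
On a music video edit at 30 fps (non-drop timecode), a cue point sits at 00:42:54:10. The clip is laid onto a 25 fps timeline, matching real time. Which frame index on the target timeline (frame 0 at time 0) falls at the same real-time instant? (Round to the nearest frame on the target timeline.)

Source frame index: (0×3600 + 42×60 + 54) × 30 + 10 = 77230.
Real time: 77230 / (30) = 7723/3 s.
Target frame: (7723/3) × (25) = 193075/3 ≈ 64358.333 → 64358.

frame 64358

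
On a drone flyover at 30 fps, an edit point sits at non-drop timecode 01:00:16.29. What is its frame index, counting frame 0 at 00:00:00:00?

Total seconds to the label: (1 × 3600 + 0 × 60 + 16) = 3616.
Frame index = 3616 × 30 + 29 = 108509.

108509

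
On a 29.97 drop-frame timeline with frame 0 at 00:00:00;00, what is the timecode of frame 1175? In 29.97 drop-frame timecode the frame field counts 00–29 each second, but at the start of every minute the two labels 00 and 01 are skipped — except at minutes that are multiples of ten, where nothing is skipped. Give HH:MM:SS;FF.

00:00:39;05

Ten DF minutes hold 17982 frames, so frame 1175 lies in block 0 (frames 0–17981) with 1175 frames into that block.
The block's first minute is 1800 frames and the rest 1798 each; 1175 frames reaches minute 0, so 0 × 18 + 0 × 2 = 0 labels have been skipped so far.
Adding those back, label number 1175 + 0 = 1175 at 30 labels/s is 39 s + 5 f = 0 h 0 min 39 s frame 5, i.e. 00:00:39;05.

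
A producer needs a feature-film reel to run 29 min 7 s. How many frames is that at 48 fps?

29 min 7 s = 1747 s.
Frames = 1747 × 48 = 83856.

83856 frames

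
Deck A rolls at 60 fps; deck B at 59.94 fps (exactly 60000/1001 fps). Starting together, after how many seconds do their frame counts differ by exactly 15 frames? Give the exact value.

The gap grows by |60000/1001 − 60| = 60/1001 frames per second.
Time for a 15-frame gap: 15 ÷ (60/1001) = 250.25 s.

250.25 seconds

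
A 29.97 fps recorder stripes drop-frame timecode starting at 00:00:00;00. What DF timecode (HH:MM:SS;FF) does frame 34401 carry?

00:19:07;27

Each 10-minute DF block holds 10 × 60 × 30 − 9 × 2 = 17982 frames. 34401 ÷ 17982 → 1 full block, remainder 16419.
Within the partial block the first minute is 1800 frames and each further minute 1798, so 9 further minute boundaries passed. Total skipped labels = 18 × 1 + 2 × 9 = 36.
Non-drop label index = 34401 + 36 = 34437; at 30 labels/s that is 00:19:07:27, i.e. DF 00:19:07;27.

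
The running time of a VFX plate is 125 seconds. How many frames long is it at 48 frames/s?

6000 frames

Frames = 125 × 48 = 6000.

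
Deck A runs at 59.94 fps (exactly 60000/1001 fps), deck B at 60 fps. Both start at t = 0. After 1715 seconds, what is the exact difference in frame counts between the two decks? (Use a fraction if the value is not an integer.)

14700/143 frames

A emits 60000/1001 × 1715 = 14700000/143 frames; B emits 60 × 1715 = 102900.
Difference = 14700/143 frames (≈ 102.7972); B is ahead of A.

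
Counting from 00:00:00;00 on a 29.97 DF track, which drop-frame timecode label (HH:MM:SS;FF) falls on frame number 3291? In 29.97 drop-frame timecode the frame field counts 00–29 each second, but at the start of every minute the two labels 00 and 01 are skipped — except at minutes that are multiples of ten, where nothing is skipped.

Each 10-minute DF block holds 10 × 60 × 30 − 9 × 2 = 17982 frames. 3291 ÷ 17982 → 0 full blocks, remainder 3291.
Within the partial block the first minute is 1800 frames and each further minute 1798, so 1 further minute boundary passed. Total skipped labels = 18 × 0 + 2 × 1 = 2.
Non-drop label index = 3291 + 2 = 3293; at 30 labels/s that is 00:01:49:23, i.e. DF 00:01:49;23.

00:01:49;23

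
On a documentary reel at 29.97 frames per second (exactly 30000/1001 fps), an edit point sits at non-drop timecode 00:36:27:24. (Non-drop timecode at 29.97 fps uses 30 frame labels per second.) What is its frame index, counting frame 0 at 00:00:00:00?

frame 65634

Total seconds to the label: (0 × 3600 + 36 × 60 + 27) = 2187.
Frame index = 2187 × 30 + 24 = 65634.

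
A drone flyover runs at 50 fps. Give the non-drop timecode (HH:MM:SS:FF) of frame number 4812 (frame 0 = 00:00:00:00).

00:01:36:12

4812 ÷ 50 = 96 full seconds, remainder 12 frames.
96 s = 0 h 1 min 36 s.
Timecode: 00:01:36:12.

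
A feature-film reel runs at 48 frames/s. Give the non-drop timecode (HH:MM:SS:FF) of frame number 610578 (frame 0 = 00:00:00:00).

03:32:00:18

610578 ÷ 48 = 12720 full seconds, remainder 18 frames.
12720 s = 3 h 32 min 0 s.
Timecode: 03:32:00:18.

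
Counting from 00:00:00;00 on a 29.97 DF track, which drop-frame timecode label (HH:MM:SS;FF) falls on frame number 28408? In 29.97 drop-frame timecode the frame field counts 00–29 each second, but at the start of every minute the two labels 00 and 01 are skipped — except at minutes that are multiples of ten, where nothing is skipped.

00:15:47;26

Ten DF minutes hold 17982 frames, so frame 28408 lies in block 1 (frames 17982–35963) with 10426 frames into that block.
The block's first minute is 1800 frames and the rest 1798 each; 10426 frames reaches minute 5, so 1 × 18 + 5 × 2 = 28 labels have been skipped so far.
Adding those back, label number 28408 + 28 = 28436 at 30 labels/s is 947 s + 26 f = 0 h 15 min 47 s frame 26, i.e. 00:15:47;26.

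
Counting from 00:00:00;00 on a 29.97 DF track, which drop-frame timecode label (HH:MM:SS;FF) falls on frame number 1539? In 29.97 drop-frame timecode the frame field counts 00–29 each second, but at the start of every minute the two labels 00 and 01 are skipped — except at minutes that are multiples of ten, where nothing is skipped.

00:00:51;09

Ten DF minutes hold 17982 frames, so frame 1539 lies in block 0 (frames 0–17981) with 1539 frames into that block.
The block's first minute is 1800 frames and the rest 1798 each; 1539 frames reaches minute 0, so 0 × 18 + 0 × 2 = 0 labels have been skipped so far.
Adding those back, label number 1539 + 0 = 1539 at 30 labels/s is 51 s + 9 f = 0 h 0 min 51 s frame 9, i.e. 00:00:51;09.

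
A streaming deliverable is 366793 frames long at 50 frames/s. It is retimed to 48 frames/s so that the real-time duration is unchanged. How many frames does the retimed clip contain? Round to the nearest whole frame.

352121 frames

Frames at target rate = 366793 × (48) / (50) = 8803032/25 ≈ 352121.280.
Nearest whole frame: 352121.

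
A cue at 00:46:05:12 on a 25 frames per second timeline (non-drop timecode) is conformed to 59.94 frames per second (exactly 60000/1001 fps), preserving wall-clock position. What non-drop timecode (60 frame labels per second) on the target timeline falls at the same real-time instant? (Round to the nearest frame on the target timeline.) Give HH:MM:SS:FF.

00:46:02:43

Source frame index: (0×3600 + 46×60 + 5) × 25 + 12 = 69137.
Real time: 69137 / (25) = 69137/25 s.
Target frame: (69137/25) × (60000/1001) = 165928800/1001 ≈ 165763.037 → 165763.
At 60 labels/s: frame 165763 → 00:46:02:43.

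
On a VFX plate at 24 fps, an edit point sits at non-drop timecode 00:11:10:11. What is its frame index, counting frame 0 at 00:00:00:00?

16091

Total seconds to the label: (0 × 3600 + 11 × 60 + 10) = 670.
Frame index = 670 × 24 + 11 = 16091.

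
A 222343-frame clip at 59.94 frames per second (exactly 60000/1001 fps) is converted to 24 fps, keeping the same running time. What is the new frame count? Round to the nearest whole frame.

Frames at target rate = 222343 × (24) / (60000/1001) = 222565343/2500 ≈ 89026.137.
Nearest whole frame: 89026.

89026 frames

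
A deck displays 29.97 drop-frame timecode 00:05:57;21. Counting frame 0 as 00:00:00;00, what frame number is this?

10721

As if non-drop at 30 labels/s: (0 × 3600 + 5 × 60 + 57) × 30 + 21 = 10731.
Minute boundaries passed: 5; those not divisible by 10: 5 − 0 = 5; dropped labels = 2 × 5 = 10.
Actual frame index = 10731 − 10 = 10721.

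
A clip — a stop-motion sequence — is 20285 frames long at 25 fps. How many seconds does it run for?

Running time = 20285 / (25) = 811.4 s.

811.4 seconds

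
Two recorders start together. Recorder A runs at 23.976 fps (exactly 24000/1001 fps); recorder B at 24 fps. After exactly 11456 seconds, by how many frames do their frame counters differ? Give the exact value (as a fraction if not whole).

A emits 24000/1001 × 11456 = 274944000/1001 frames; B emits 24 × 11456 = 274944.
Difference = 274944/1001 frames (≈ 274.6693); B is ahead of A.

274944/1001 frames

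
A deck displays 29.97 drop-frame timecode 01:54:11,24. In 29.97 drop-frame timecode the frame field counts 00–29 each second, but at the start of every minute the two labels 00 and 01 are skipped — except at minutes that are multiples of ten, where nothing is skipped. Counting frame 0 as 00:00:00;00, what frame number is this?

205348

As if non-drop at 30 labels/s: (1 × 3600 + 54 × 60 + 11) × 30 + 24 = 205554.
Minute boundaries passed: 114; those not divisible by 10: 114 − 11 = 103; dropped labels = 2 × 103 = 206.
Actual frame index = 205554 − 206 = 205348.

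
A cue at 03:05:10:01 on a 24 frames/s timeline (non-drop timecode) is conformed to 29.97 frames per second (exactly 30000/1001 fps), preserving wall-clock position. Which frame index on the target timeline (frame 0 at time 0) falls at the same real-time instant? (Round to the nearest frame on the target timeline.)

frame 332968

Source frame index: (3×3600 + 5×60 + 10) × 24 + 1 = 266641.
Real time: 266641 / (24) = 266641/24 s.
Target frame: (266641/24) × (30000/1001) = 333301250/1001 ≈ 332968.282 → 332968.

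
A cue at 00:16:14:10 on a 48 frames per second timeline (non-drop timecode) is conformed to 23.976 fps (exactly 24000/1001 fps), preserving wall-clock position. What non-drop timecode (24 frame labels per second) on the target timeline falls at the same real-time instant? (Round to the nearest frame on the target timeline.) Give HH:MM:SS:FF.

00:16:13:06

Source frame index: (0×3600 + 16×60 + 14) × 48 + 10 = 46762.
Real time: 46762 / (48) = 23381/24 s.
Target frame: (23381/24) × (24000/1001) = 23381000/1001 ≈ 23357.642 → 23358.
At 24 labels/s: frame 23358 → 00:16:13:06.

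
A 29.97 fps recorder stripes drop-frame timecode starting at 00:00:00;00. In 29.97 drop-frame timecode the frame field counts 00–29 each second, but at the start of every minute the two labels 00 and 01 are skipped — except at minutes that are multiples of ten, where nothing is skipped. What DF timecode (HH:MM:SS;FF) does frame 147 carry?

Each 10-minute DF block holds 10 × 60 × 30 − 9 × 2 = 17982 frames. 147 ÷ 17982 → 0 full blocks, remainder 147.
Within the partial block the first minute is 1800 frames and each further minute 1798, so 0 further minute boundaries passed. Total skipped labels = 18 × 0 + 2 × 0 = 0.
Non-drop label index = 147 + 0 = 147; at 30 labels/s that is 00:00:04:27, i.e. DF 00:00:04;27.

00:00:04;27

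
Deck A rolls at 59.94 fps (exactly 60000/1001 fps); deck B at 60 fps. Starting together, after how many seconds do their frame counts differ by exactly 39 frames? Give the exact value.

The gap grows by |60 − 60000/1001| = 60/1001 frames per second.
Time for a 39-frame gap: 39 ÷ (60/1001) = 650.65 s.

650.65 seconds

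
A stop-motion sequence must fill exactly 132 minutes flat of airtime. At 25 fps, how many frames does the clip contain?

198000 frames

132 min = 7920 s.
Frames = 7920 × 25 = 198000.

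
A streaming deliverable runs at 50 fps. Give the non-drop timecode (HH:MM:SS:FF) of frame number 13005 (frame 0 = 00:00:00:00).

13005 ÷ 50 = 260 full seconds, remainder 5 frames.
260 s = 0 h 4 min 20 s.
Timecode: 00:04:20:05.

00:04:20:05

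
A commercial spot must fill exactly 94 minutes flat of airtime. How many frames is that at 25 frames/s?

94 min = 5640 s.
Frames = 5640 × 25 = 141000.

141000 frames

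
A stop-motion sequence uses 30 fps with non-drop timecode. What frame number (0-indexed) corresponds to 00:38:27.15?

frame 69225

Total seconds to the label: (0 × 3600 + 38 × 60 + 27) = 2307.
Frame index = 2307 × 30 + 15 = 69225.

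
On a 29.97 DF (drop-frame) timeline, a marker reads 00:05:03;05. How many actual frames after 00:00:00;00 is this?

Complete 10-minute blocks: 0, each 17982 frames → 0.
Remaining 5 whole minutes in the current block: 1800 + 4 × 1798 = 8992 frames.
Within the current minute: 3 × 30 + 5 − 2 = 93 (labels ;00/;01 skipped at this minute). Total = 0 + 8992 + 93 = 9085.

9085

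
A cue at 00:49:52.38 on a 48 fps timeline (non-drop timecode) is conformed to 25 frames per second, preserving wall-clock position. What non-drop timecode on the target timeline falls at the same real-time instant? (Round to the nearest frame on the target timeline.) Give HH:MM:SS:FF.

Source frame index: (0×3600 + 49×60 + 52) × 48 + 38 = 143654.
Real time: 143654 / (48) = 71827/24 s.
Target frame: (71827/24) × (25) = 1795675/24 ≈ 74819.792 → 74820.
At 25 labels/s: frame 74820 → 00:49:52:20.

00:49:52:20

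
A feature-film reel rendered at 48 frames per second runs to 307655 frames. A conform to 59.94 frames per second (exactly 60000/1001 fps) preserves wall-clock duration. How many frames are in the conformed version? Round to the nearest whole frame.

Frames at target rate = 307655 × (60000/1001) / (48) = 384568750/1001 ≈ 384184.565.
Nearest whole frame: 384185.

384185 frames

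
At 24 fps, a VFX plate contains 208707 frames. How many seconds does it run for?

Running time = 208707 / (24) = 8696.125 s.

8696.125 seconds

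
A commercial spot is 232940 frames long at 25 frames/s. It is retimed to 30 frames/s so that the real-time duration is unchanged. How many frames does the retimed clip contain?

Frames at target rate = 232940 × (30) / (25) = 279528.

279528 frames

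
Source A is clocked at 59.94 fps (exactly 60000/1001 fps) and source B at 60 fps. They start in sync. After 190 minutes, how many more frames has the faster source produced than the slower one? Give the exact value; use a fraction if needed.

684000/1001 frames

190 min = 11400 s.
A emits 60000/1001 × 11400 = 684000000/1001 frames; B emits 60 × 11400 = 684000.
Difference = 684000/1001 frames (≈ 683.3167); B is ahead of A.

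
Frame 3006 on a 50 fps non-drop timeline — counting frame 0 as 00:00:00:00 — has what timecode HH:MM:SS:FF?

00:01:00:06

3006 ÷ 50 = 60 full seconds, remainder 6 frames.
60 s = 0 h 1 min 0 s.
Timecode: 00:01:00:06.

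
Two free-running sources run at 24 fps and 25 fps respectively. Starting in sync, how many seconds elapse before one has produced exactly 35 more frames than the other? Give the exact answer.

The gap grows by |25 − 24| = 1 frame per second.
Time for a 35-frame gap: 35 ÷ (1) = 35 s.

35 seconds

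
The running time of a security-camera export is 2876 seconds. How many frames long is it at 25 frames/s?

Frames = 2876 × 25 = 71900.

71900 frames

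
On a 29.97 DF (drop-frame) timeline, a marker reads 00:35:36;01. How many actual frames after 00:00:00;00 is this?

64017

As if non-drop at 30 labels/s: (0 × 3600 + 35 × 60 + 36) × 30 + 1 = 64081.
Minute boundaries passed: 35; those not divisible by 10: 35 − 3 = 32; dropped labels = 2 × 32 = 64.
Actual frame index = 64081 − 64 = 64017.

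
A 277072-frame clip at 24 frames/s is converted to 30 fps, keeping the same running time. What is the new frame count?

Target frames = source frames × (target rate / source rate) = 277072 × (30)/(24) = 277072 × 5/4 = 346340.

346340 frames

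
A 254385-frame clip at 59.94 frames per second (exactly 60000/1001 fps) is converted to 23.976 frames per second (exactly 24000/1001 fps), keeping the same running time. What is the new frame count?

Target frames = source frames × (target rate / source rate) = 254385 × (24000/1001)/(60000/1001) = 254385 × 2/5 = 101754.

101754 frames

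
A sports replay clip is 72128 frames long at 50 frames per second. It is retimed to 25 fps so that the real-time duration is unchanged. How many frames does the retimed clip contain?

36064 frames

Frames at target rate = 72128 × (25) / (50) = 36064.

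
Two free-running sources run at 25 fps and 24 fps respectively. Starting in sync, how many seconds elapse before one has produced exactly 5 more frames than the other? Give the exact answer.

The gap grows by |24 − 25| = 1 frame per second.
Time for a 5-frame gap: 5 ÷ (1) = 5 s.

5 seconds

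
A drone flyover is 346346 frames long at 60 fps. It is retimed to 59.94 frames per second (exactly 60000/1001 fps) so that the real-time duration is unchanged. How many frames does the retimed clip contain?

346000 frames

Target frames = source frames × (target rate / source rate) = 346346 × (60000/1001)/(60) = 346346 × 1000/1001 = 346000.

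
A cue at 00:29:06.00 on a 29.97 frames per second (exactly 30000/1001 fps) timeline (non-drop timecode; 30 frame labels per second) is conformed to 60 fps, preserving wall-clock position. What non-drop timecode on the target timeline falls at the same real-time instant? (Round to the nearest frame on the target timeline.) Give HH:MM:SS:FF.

Source frame index: (0×3600 + 29×60 + 6) × 30 + 0 = 52380.
Real time: 52380 / (30000/1001) = 873873/500 s.
Target frame: (873873/500) × (60) = 2621619/25 ≈ 104864.760 → 104865.
At 60 labels/s: frame 104865 → 00:29:07:45.

00:29:07:45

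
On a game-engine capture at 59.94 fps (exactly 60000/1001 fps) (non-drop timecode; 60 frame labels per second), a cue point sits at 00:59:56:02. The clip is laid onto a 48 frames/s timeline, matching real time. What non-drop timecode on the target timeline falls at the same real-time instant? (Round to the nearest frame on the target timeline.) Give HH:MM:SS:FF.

00:59:59:30

Source frame index: (0×3600 + 59×60 + 56) × 60 + 2 = 215762.
Real time: 215762 / (60000/1001) = 107988881/30000 s.
Target frame: (107988881/30000) × (48) = 107988881/625 ≈ 172782.210 → 172782.
At 48 labels/s: frame 172782 → 00:59:59:30.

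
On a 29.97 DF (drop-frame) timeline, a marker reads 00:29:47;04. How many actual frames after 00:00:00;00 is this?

53560

Complete 10-minute blocks: 2, each 17982 frames → 35964.
Remaining 9 whole minutes in the current block: 1800 + 8 × 1798 = 16184 frames.
Within the current minute: 47 × 30 + 4 − 2 = 1412 (labels ;00/;01 skipped at this minute). Total = 35964 + 16184 + 1412 = 53560.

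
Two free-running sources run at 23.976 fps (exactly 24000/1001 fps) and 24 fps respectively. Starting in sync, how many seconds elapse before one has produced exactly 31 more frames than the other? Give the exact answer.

31031/24 seconds

The gap grows by |24 − 24000/1001| = 24/1001 frames per second.
Time for a 31-frame gap: 31 ÷ (24/1001) = 31031/24 s.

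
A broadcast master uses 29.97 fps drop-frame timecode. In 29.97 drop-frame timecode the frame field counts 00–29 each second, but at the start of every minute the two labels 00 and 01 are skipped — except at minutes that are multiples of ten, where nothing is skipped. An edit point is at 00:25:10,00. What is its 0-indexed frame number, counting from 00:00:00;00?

Complete 10-minute blocks: 2, each 17982 frames → 35964.
Remaining 5 whole minutes in the current block: 1800 + 4 × 1798 = 8992 frames.
Within the current minute: 10 × 30 + 0 − 2 = 298 (labels ;00/;01 skipped at this minute). Total = 35964 + 8992 + 298 = 45254.

45254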